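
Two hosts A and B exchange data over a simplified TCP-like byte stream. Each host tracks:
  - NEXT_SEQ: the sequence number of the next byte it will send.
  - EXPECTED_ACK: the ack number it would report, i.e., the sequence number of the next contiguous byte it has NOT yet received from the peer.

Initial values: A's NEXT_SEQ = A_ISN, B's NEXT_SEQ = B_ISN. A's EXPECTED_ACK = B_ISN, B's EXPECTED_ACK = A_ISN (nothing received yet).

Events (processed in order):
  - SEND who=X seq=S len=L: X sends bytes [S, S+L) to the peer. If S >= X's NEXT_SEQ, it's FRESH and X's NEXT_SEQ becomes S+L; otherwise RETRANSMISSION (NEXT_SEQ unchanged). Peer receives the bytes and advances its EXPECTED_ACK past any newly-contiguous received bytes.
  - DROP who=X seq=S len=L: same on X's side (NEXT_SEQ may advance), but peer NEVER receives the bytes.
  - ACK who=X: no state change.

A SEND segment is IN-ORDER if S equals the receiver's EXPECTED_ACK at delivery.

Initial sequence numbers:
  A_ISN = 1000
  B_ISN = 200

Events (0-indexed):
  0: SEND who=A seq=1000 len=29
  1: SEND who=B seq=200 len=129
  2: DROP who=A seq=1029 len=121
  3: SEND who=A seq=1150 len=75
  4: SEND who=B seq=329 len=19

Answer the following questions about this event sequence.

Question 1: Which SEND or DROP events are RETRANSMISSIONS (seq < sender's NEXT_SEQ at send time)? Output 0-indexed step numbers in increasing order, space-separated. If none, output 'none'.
Answer: none

Derivation:
Step 0: SEND seq=1000 -> fresh
Step 1: SEND seq=200 -> fresh
Step 2: DROP seq=1029 -> fresh
Step 3: SEND seq=1150 -> fresh
Step 4: SEND seq=329 -> fresh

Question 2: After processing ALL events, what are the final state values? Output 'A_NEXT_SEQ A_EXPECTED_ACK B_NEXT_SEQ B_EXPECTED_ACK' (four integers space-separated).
After event 0: A_seq=1029 A_ack=200 B_seq=200 B_ack=1029
After event 1: A_seq=1029 A_ack=329 B_seq=329 B_ack=1029
After event 2: A_seq=1150 A_ack=329 B_seq=329 B_ack=1029
After event 3: A_seq=1225 A_ack=329 B_seq=329 B_ack=1029
After event 4: A_seq=1225 A_ack=348 B_seq=348 B_ack=1029

Answer: 1225 348 348 1029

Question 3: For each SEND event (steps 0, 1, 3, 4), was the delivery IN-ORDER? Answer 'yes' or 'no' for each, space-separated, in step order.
Step 0: SEND seq=1000 -> in-order
Step 1: SEND seq=200 -> in-order
Step 3: SEND seq=1150 -> out-of-order
Step 4: SEND seq=329 -> in-order

Answer: yes yes no yes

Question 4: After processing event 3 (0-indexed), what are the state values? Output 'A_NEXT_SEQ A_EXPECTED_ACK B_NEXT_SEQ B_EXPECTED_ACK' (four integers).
After event 0: A_seq=1029 A_ack=200 B_seq=200 B_ack=1029
After event 1: A_seq=1029 A_ack=329 B_seq=329 B_ack=1029
After event 2: A_seq=1150 A_ack=329 B_seq=329 B_ack=1029
After event 3: A_seq=1225 A_ack=329 B_seq=329 B_ack=1029

1225 329 329 1029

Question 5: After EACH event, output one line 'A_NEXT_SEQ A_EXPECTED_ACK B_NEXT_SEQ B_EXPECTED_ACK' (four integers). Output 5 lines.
1029 200 200 1029
1029 329 329 1029
1150 329 329 1029
1225 329 329 1029
1225 348 348 1029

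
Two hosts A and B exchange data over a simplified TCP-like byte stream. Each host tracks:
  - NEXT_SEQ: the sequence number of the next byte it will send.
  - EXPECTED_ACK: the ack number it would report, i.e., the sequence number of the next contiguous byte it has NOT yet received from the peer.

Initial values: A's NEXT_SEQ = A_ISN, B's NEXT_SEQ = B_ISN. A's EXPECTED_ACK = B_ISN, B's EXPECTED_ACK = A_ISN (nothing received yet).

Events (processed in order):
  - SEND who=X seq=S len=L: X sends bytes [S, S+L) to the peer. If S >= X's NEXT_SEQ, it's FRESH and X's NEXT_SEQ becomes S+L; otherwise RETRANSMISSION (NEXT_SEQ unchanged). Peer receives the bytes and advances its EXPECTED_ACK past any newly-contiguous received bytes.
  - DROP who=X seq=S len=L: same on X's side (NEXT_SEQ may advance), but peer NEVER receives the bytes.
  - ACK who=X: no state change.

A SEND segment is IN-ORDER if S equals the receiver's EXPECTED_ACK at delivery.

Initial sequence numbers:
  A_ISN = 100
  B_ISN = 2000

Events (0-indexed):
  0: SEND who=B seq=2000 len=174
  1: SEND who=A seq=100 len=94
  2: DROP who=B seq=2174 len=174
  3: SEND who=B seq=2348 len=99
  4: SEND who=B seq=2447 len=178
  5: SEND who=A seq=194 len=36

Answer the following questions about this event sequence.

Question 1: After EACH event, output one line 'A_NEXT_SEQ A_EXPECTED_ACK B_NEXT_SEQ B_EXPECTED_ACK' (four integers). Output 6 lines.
100 2174 2174 100
194 2174 2174 194
194 2174 2348 194
194 2174 2447 194
194 2174 2625 194
230 2174 2625 230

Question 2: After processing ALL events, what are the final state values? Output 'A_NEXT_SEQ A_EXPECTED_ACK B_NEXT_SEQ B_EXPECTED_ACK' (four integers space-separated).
Answer: 230 2174 2625 230

Derivation:
After event 0: A_seq=100 A_ack=2174 B_seq=2174 B_ack=100
After event 1: A_seq=194 A_ack=2174 B_seq=2174 B_ack=194
After event 2: A_seq=194 A_ack=2174 B_seq=2348 B_ack=194
After event 3: A_seq=194 A_ack=2174 B_seq=2447 B_ack=194
After event 4: A_seq=194 A_ack=2174 B_seq=2625 B_ack=194
After event 5: A_seq=230 A_ack=2174 B_seq=2625 B_ack=230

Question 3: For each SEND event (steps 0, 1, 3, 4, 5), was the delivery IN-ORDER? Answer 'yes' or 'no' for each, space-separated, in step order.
Step 0: SEND seq=2000 -> in-order
Step 1: SEND seq=100 -> in-order
Step 3: SEND seq=2348 -> out-of-order
Step 4: SEND seq=2447 -> out-of-order
Step 5: SEND seq=194 -> in-order

Answer: yes yes no no yes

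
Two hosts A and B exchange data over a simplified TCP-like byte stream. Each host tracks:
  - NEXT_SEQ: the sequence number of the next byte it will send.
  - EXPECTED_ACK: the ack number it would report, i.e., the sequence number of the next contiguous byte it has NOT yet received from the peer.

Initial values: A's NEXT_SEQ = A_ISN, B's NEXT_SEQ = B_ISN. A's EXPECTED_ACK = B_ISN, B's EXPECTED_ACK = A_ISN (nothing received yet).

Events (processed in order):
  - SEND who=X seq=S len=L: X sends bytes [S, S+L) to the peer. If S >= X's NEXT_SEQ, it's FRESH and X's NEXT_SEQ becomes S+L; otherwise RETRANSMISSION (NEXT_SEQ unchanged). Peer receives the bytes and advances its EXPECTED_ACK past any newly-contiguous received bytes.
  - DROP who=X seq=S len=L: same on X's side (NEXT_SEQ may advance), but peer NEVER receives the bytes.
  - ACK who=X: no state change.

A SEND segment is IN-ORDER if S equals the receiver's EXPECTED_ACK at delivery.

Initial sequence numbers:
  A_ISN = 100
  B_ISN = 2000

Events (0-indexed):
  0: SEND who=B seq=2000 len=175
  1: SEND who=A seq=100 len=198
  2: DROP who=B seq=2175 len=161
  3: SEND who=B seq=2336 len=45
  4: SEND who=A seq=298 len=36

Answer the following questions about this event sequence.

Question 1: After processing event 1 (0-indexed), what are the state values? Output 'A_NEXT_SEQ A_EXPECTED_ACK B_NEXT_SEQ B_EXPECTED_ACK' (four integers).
After event 0: A_seq=100 A_ack=2175 B_seq=2175 B_ack=100
After event 1: A_seq=298 A_ack=2175 B_seq=2175 B_ack=298

298 2175 2175 298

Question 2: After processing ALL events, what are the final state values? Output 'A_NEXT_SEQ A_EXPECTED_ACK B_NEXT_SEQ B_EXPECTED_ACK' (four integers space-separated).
After event 0: A_seq=100 A_ack=2175 B_seq=2175 B_ack=100
After event 1: A_seq=298 A_ack=2175 B_seq=2175 B_ack=298
After event 2: A_seq=298 A_ack=2175 B_seq=2336 B_ack=298
After event 3: A_seq=298 A_ack=2175 B_seq=2381 B_ack=298
After event 4: A_seq=334 A_ack=2175 B_seq=2381 B_ack=334

Answer: 334 2175 2381 334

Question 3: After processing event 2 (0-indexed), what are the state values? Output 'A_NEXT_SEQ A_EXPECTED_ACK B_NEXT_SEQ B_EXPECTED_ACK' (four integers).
After event 0: A_seq=100 A_ack=2175 B_seq=2175 B_ack=100
After event 1: A_seq=298 A_ack=2175 B_seq=2175 B_ack=298
After event 2: A_seq=298 A_ack=2175 B_seq=2336 B_ack=298

298 2175 2336 298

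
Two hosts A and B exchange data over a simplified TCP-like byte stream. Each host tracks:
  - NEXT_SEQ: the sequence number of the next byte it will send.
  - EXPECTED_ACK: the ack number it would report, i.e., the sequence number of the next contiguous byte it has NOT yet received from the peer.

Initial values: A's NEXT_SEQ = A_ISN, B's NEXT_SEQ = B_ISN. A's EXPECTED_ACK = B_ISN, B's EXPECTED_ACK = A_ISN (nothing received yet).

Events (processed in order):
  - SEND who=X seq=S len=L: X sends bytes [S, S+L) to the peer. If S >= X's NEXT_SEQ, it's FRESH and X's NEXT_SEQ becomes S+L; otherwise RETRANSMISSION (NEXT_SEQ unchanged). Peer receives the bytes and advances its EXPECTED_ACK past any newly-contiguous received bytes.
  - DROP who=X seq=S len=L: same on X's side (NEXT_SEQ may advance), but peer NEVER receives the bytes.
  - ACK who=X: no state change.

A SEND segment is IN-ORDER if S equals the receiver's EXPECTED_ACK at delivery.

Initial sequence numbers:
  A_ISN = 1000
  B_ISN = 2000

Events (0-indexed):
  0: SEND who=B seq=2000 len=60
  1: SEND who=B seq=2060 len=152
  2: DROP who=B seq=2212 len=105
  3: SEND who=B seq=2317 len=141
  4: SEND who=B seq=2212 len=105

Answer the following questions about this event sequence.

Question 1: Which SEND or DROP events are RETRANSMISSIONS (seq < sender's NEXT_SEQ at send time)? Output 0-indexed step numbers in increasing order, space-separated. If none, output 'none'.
Step 0: SEND seq=2000 -> fresh
Step 1: SEND seq=2060 -> fresh
Step 2: DROP seq=2212 -> fresh
Step 3: SEND seq=2317 -> fresh
Step 4: SEND seq=2212 -> retransmit

Answer: 4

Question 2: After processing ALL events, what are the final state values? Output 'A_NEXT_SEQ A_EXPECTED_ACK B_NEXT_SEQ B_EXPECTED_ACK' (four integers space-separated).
Answer: 1000 2458 2458 1000

Derivation:
After event 0: A_seq=1000 A_ack=2060 B_seq=2060 B_ack=1000
After event 1: A_seq=1000 A_ack=2212 B_seq=2212 B_ack=1000
After event 2: A_seq=1000 A_ack=2212 B_seq=2317 B_ack=1000
After event 3: A_seq=1000 A_ack=2212 B_seq=2458 B_ack=1000
After event 4: A_seq=1000 A_ack=2458 B_seq=2458 B_ack=1000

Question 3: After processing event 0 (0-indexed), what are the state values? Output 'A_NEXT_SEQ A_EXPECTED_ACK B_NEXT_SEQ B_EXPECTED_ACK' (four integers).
After event 0: A_seq=1000 A_ack=2060 B_seq=2060 B_ack=1000

1000 2060 2060 1000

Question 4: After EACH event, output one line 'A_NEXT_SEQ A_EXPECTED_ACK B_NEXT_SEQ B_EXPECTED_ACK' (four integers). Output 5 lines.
1000 2060 2060 1000
1000 2212 2212 1000
1000 2212 2317 1000
1000 2212 2458 1000
1000 2458 2458 1000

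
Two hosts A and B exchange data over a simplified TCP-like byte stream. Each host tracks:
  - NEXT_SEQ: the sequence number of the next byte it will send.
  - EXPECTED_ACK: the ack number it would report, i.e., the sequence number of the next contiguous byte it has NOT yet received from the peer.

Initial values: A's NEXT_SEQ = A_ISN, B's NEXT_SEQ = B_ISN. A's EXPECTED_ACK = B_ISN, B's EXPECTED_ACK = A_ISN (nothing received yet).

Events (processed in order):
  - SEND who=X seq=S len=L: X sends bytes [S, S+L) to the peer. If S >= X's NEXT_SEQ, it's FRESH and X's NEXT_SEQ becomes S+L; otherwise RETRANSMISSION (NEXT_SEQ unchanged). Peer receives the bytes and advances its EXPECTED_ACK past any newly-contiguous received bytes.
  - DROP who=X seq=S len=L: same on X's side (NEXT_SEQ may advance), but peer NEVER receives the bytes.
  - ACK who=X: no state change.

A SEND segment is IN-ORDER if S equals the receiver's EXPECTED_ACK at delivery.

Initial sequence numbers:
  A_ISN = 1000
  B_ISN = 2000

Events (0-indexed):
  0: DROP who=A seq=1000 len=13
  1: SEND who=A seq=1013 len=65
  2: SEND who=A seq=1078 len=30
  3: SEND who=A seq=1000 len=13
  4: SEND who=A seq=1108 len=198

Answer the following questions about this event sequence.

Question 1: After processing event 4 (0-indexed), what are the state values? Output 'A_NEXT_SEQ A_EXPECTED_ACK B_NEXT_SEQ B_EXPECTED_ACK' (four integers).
After event 0: A_seq=1013 A_ack=2000 B_seq=2000 B_ack=1000
After event 1: A_seq=1078 A_ack=2000 B_seq=2000 B_ack=1000
After event 2: A_seq=1108 A_ack=2000 B_seq=2000 B_ack=1000
After event 3: A_seq=1108 A_ack=2000 B_seq=2000 B_ack=1108
After event 4: A_seq=1306 A_ack=2000 B_seq=2000 B_ack=1306

1306 2000 2000 1306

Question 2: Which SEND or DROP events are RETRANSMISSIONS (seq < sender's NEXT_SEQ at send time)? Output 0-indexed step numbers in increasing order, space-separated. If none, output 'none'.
Step 0: DROP seq=1000 -> fresh
Step 1: SEND seq=1013 -> fresh
Step 2: SEND seq=1078 -> fresh
Step 3: SEND seq=1000 -> retransmit
Step 4: SEND seq=1108 -> fresh

Answer: 3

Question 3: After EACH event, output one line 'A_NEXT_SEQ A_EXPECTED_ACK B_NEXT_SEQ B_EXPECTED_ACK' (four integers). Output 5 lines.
1013 2000 2000 1000
1078 2000 2000 1000
1108 2000 2000 1000
1108 2000 2000 1108
1306 2000 2000 1306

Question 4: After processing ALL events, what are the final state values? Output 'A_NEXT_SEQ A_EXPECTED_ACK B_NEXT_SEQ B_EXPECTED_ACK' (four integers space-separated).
Answer: 1306 2000 2000 1306

Derivation:
After event 0: A_seq=1013 A_ack=2000 B_seq=2000 B_ack=1000
After event 1: A_seq=1078 A_ack=2000 B_seq=2000 B_ack=1000
After event 2: A_seq=1108 A_ack=2000 B_seq=2000 B_ack=1000
After event 3: A_seq=1108 A_ack=2000 B_seq=2000 B_ack=1108
After event 4: A_seq=1306 A_ack=2000 B_seq=2000 B_ack=1306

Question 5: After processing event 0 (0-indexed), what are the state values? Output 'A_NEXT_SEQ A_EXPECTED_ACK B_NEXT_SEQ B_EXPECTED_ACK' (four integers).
After event 0: A_seq=1013 A_ack=2000 B_seq=2000 B_ack=1000

1013 2000 2000 1000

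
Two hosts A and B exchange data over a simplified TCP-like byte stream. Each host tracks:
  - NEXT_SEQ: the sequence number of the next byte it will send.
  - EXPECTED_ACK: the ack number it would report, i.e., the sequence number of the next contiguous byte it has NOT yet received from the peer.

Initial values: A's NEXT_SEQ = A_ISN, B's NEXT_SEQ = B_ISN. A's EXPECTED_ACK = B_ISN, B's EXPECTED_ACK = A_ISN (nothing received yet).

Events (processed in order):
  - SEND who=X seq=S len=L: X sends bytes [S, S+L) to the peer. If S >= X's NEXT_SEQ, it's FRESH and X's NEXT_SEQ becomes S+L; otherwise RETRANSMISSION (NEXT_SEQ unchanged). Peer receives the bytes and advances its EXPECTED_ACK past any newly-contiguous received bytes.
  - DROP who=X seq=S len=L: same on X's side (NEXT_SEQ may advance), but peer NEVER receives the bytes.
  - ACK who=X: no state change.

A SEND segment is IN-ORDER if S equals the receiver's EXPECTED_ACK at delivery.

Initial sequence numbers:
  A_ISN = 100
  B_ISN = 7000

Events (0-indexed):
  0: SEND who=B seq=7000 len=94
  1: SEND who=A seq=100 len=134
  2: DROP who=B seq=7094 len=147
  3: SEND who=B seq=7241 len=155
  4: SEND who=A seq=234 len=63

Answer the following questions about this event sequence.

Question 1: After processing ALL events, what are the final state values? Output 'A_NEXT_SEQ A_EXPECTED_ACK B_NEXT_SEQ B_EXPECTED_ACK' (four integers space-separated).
Answer: 297 7094 7396 297

Derivation:
After event 0: A_seq=100 A_ack=7094 B_seq=7094 B_ack=100
After event 1: A_seq=234 A_ack=7094 B_seq=7094 B_ack=234
After event 2: A_seq=234 A_ack=7094 B_seq=7241 B_ack=234
After event 3: A_seq=234 A_ack=7094 B_seq=7396 B_ack=234
After event 4: A_seq=297 A_ack=7094 B_seq=7396 B_ack=297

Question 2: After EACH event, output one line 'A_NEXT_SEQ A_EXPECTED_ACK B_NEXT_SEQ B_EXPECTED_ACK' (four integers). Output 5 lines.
100 7094 7094 100
234 7094 7094 234
234 7094 7241 234
234 7094 7396 234
297 7094 7396 297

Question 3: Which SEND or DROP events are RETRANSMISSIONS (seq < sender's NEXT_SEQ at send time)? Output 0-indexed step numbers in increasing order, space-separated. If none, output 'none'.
Answer: none

Derivation:
Step 0: SEND seq=7000 -> fresh
Step 1: SEND seq=100 -> fresh
Step 2: DROP seq=7094 -> fresh
Step 3: SEND seq=7241 -> fresh
Step 4: SEND seq=234 -> fresh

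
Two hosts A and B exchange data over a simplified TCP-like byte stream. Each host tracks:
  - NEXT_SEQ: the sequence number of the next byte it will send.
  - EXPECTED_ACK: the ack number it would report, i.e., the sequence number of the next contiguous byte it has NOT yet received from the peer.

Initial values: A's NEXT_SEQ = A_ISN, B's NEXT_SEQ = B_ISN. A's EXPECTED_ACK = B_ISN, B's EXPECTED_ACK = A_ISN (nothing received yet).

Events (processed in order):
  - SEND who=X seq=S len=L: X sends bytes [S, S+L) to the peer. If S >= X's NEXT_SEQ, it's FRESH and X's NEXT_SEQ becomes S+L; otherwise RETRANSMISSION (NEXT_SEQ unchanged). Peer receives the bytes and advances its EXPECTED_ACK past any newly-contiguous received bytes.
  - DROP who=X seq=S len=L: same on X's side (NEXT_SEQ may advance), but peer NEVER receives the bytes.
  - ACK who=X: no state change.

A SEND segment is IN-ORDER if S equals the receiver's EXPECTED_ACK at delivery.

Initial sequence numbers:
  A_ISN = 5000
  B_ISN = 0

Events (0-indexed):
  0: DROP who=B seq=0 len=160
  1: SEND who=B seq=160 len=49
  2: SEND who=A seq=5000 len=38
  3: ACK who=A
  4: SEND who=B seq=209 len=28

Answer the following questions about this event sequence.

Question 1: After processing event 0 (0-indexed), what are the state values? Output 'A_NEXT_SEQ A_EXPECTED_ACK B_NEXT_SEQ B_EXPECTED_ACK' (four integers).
After event 0: A_seq=5000 A_ack=0 B_seq=160 B_ack=5000

5000 0 160 5000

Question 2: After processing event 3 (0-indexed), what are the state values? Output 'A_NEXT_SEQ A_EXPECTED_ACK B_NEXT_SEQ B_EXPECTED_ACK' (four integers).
After event 0: A_seq=5000 A_ack=0 B_seq=160 B_ack=5000
After event 1: A_seq=5000 A_ack=0 B_seq=209 B_ack=5000
After event 2: A_seq=5038 A_ack=0 B_seq=209 B_ack=5038
After event 3: A_seq=5038 A_ack=0 B_seq=209 B_ack=5038

5038 0 209 5038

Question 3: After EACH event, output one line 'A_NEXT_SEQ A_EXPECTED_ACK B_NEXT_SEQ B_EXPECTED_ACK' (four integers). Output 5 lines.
5000 0 160 5000
5000 0 209 5000
5038 0 209 5038
5038 0 209 5038
5038 0 237 5038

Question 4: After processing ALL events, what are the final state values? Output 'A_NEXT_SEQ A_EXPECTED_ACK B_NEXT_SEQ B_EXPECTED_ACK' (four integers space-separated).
Answer: 5038 0 237 5038

Derivation:
After event 0: A_seq=5000 A_ack=0 B_seq=160 B_ack=5000
After event 1: A_seq=5000 A_ack=0 B_seq=209 B_ack=5000
After event 2: A_seq=5038 A_ack=0 B_seq=209 B_ack=5038
After event 3: A_seq=5038 A_ack=0 B_seq=209 B_ack=5038
After event 4: A_seq=5038 A_ack=0 B_seq=237 B_ack=5038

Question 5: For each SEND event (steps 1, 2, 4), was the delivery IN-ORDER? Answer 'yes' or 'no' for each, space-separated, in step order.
Answer: no yes no

Derivation:
Step 1: SEND seq=160 -> out-of-order
Step 2: SEND seq=5000 -> in-order
Step 4: SEND seq=209 -> out-of-order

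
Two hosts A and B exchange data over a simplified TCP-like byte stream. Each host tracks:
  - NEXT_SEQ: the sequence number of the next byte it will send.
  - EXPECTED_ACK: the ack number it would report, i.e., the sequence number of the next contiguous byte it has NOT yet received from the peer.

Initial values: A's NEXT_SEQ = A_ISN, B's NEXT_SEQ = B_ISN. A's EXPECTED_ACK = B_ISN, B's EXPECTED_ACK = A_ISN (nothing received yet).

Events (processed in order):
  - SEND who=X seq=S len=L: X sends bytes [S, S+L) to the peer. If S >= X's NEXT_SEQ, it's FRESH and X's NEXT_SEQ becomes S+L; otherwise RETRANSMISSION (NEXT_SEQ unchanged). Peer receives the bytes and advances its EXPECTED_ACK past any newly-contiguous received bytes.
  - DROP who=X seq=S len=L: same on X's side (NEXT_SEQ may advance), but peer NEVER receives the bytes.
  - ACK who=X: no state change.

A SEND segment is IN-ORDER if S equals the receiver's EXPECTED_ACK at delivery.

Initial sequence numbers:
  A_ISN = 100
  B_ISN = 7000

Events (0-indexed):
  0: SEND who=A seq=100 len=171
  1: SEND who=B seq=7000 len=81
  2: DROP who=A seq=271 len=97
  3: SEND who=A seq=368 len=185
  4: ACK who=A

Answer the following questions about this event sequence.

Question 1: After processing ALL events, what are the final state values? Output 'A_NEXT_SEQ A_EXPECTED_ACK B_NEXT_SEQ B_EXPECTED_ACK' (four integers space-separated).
After event 0: A_seq=271 A_ack=7000 B_seq=7000 B_ack=271
After event 1: A_seq=271 A_ack=7081 B_seq=7081 B_ack=271
After event 2: A_seq=368 A_ack=7081 B_seq=7081 B_ack=271
After event 3: A_seq=553 A_ack=7081 B_seq=7081 B_ack=271
After event 4: A_seq=553 A_ack=7081 B_seq=7081 B_ack=271

Answer: 553 7081 7081 271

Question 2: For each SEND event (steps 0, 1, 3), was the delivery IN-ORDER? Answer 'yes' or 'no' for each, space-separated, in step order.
Step 0: SEND seq=100 -> in-order
Step 1: SEND seq=7000 -> in-order
Step 3: SEND seq=368 -> out-of-order

Answer: yes yes no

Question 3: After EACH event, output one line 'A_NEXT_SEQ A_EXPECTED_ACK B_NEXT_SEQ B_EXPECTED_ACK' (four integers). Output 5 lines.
271 7000 7000 271
271 7081 7081 271
368 7081 7081 271
553 7081 7081 271
553 7081 7081 271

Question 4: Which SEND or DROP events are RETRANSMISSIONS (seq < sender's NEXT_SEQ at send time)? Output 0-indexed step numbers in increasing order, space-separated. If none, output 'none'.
Step 0: SEND seq=100 -> fresh
Step 1: SEND seq=7000 -> fresh
Step 2: DROP seq=271 -> fresh
Step 3: SEND seq=368 -> fresh

Answer: none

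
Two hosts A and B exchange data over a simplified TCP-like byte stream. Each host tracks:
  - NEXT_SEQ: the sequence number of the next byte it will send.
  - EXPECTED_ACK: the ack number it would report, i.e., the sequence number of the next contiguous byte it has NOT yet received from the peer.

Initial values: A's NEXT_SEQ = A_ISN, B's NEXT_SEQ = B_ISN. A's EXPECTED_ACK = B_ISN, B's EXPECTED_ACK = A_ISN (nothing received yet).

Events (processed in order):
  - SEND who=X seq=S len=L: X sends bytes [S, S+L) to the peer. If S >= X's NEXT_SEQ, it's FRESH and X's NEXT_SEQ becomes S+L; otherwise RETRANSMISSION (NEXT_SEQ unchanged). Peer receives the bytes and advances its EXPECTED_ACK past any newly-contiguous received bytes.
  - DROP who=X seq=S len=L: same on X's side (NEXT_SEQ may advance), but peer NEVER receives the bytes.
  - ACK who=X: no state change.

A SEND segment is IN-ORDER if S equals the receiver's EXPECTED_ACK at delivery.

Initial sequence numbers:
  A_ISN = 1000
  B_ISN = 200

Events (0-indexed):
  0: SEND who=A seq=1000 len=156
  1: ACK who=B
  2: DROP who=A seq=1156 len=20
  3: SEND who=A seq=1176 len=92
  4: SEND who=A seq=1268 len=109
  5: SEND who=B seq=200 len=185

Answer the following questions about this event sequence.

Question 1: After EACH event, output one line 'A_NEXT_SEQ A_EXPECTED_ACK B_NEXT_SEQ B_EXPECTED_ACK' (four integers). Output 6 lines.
1156 200 200 1156
1156 200 200 1156
1176 200 200 1156
1268 200 200 1156
1377 200 200 1156
1377 385 385 1156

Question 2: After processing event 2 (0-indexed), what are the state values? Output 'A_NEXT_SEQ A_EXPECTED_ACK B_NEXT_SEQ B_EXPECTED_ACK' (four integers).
After event 0: A_seq=1156 A_ack=200 B_seq=200 B_ack=1156
After event 1: A_seq=1156 A_ack=200 B_seq=200 B_ack=1156
After event 2: A_seq=1176 A_ack=200 B_seq=200 B_ack=1156

1176 200 200 1156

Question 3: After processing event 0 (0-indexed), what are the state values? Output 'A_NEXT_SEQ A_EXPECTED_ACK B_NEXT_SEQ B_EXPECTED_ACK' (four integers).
After event 0: A_seq=1156 A_ack=200 B_seq=200 B_ack=1156

1156 200 200 1156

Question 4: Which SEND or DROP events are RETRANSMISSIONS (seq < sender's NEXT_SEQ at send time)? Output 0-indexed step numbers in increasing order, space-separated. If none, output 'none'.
Step 0: SEND seq=1000 -> fresh
Step 2: DROP seq=1156 -> fresh
Step 3: SEND seq=1176 -> fresh
Step 4: SEND seq=1268 -> fresh
Step 5: SEND seq=200 -> fresh

Answer: none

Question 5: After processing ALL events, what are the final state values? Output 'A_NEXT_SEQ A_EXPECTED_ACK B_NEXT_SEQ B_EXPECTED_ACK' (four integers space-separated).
Answer: 1377 385 385 1156

Derivation:
After event 0: A_seq=1156 A_ack=200 B_seq=200 B_ack=1156
After event 1: A_seq=1156 A_ack=200 B_seq=200 B_ack=1156
After event 2: A_seq=1176 A_ack=200 B_seq=200 B_ack=1156
After event 3: A_seq=1268 A_ack=200 B_seq=200 B_ack=1156
After event 4: A_seq=1377 A_ack=200 B_seq=200 B_ack=1156
After event 5: A_seq=1377 A_ack=385 B_seq=385 B_ack=1156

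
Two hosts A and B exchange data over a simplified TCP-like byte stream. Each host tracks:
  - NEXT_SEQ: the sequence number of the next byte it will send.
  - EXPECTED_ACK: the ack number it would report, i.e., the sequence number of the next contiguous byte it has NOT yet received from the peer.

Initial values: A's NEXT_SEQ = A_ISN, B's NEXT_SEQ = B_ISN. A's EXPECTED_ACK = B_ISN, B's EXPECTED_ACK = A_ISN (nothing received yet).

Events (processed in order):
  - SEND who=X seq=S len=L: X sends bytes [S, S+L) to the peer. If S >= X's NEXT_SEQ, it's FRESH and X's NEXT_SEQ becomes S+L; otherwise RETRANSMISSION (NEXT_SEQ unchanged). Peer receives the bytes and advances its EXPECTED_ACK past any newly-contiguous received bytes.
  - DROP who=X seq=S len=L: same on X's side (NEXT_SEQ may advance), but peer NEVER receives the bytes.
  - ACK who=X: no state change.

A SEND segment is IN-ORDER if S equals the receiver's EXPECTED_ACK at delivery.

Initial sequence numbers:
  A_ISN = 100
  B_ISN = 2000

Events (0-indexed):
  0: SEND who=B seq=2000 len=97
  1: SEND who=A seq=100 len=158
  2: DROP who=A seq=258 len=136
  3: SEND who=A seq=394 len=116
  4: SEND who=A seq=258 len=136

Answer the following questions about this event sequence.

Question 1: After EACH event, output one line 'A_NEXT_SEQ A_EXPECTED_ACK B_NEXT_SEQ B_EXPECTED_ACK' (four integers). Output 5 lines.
100 2097 2097 100
258 2097 2097 258
394 2097 2097 258
510 2097 2097 258
510 2097 2097 510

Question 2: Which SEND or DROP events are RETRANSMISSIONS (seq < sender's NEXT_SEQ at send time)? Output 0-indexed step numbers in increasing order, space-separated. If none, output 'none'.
Step 0: SEND seq=2000 -> fresh
Step 1: SEND seq=100 -> fresh
Step 2: DROP seq=258 -> fresh
Step 3: SEND seq=394 -> fresh
Step 4: SEND seq=258 -> retransmit

Answer: 4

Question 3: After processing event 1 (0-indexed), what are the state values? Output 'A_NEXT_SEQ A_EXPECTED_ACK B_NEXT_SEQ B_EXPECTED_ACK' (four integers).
After event 0: A_seq=100 A_ack=2097 B_seq=2097 B_ack=100
After event 1: A_seq=258 A_ack=2097 B_seq=2097 B_ack=258

258 2097 2097 258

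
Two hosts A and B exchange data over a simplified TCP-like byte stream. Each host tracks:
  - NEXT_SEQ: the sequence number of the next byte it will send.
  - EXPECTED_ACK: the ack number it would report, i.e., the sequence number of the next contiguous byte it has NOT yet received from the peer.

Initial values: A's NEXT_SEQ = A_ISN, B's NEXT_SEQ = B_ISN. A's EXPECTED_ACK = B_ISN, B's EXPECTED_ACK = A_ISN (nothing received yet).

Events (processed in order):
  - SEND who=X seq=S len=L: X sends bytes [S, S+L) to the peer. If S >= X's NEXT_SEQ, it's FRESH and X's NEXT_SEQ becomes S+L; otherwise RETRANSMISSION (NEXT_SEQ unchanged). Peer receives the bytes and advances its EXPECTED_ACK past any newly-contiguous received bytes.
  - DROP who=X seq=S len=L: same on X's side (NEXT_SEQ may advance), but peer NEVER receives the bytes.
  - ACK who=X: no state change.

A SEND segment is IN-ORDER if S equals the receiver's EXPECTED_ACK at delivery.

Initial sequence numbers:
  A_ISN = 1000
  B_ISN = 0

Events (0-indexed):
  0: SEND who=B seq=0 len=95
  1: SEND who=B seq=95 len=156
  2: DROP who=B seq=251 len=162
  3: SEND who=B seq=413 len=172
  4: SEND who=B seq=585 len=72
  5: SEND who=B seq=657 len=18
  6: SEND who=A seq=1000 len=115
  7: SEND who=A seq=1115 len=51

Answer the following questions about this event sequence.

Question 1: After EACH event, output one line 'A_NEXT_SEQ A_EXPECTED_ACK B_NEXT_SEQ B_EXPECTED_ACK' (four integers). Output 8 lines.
1000 95 95 1000
1000 251 251 1000
1000 251 413 1000
1000 251 585 1000
1000 251 657 1000
1000 251 675 1000
1115 251 675 1115
1166 251 675 1166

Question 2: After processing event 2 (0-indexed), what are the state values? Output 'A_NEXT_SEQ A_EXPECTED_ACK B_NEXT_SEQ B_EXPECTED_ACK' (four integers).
After event 0: A_seq=1000 A_ack=95 B_seq=95 B_ack=1000
After event 1: A_seq=1000 A_ack=251 B_seq=251 B_ack=1000
After event 2: A_seq=1000 A_ack=251 B_seq=413 B_ack=1000

1000 251 413 1000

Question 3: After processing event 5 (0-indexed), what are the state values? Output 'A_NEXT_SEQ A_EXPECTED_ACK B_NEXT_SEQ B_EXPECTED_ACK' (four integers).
After event 0: A_seq=1000 A_ack=95 B_seq=95 B_ack=1000
After event 1: A_seq=1000 A_ack=251 B_seq=251 B_ack=1000
After event 2: A_seq=1000 A_ack=251 B_seq=413 B_ack=1000
After event 3: A_seq=1000 A_ack=251 B_seq=585 B_ack=1000
After event 4: A_seq=1000 A_ack=251 B_seq=657 B_ack=1000
After event 5: A_seq=1000 A_ack=251 B_seq=675 B_ack=1000

1000 251 675 1000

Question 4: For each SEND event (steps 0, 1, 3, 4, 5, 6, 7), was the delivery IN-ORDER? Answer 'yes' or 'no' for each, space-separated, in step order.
Step 0: SEND seq=0 -> in-order
Step 1: SEND seq=95 -> in-order
Step 3: SEND seq=413 -> out-of-order
Step 4: SEND seq=585 -> out-of-order
Step 5: SEND seq=657 -> out-of-order
Step 6: SEND seq=1000 -> in-order
Step 7: SEND seq=1115 -> in-order

Answer: yes yes no no no yes yes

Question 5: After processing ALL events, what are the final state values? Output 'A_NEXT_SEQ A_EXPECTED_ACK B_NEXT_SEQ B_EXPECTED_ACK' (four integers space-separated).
After event 0: A_seq=1000 A_ack=95 B_seq=95 B_ack=1000
After event 1: A_seq=1000 A_ack=251 B_seq=251 B_ack=1000
After event 2: A_seq=1000 A_ack=251 B_seq=413 B_ack=1000
After event 3: A_seq=1000 A_ack=251 B_seq=585 B_ack=1000
After event 4: A_seq=1000 A_ack=251 B_seq=657 B_ack=1000
After event 5: A_seq=1000 A_ack=251 B_seq=675 B_ack=1000
After event 6: A_seq=1115 A_ack=251 B_seq=675 B_ack=1115
After event 7: A_seq=1166 A_ack=251 B_seq=675 B_ack=1166

Answer: 1166 251 675 1166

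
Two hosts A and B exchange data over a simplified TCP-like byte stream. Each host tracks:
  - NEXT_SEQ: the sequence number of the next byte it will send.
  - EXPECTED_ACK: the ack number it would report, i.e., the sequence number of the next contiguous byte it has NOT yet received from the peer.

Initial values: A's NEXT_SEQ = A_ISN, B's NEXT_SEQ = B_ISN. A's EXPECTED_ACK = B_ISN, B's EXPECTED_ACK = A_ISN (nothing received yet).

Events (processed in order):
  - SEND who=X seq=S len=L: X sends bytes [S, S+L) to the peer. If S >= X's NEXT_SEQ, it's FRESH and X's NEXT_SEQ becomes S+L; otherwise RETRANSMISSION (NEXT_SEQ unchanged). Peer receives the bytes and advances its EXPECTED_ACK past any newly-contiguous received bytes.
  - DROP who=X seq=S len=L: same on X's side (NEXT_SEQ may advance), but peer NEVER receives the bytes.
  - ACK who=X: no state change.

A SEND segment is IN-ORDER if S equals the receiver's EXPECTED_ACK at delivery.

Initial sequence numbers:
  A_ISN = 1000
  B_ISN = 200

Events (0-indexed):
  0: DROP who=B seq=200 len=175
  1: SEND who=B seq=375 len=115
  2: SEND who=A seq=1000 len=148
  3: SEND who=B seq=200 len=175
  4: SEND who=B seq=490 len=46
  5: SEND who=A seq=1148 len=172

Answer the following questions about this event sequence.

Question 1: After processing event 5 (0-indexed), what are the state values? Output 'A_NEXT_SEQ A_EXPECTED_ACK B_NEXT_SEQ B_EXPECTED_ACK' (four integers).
After event 0: A_seq=1000 A_ack=200 B_seq=375 B_ack=1000
After event 1: A_seq=1000 A_ack=200 B_seq=490 B_ack=1000
After event 2: A_seq=1148 A_ack=200 B_seq=490 B_ack=1148
After event 3: A_seq=1148 A_ack=490 B_seq=490 B_ack=1148
After event 4: A_seq=1148 A_ack=536 B_seq=536 B_ack=1148
After event 5: A_seq=1320 A_ack=536 B_seq=536 B_ack=1320

1320 536 536 1320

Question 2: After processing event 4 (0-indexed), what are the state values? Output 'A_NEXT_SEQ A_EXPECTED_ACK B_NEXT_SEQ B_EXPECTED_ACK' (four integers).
After event 0: A_seq=1000 A_ack=200 B_seq=375 B_ack=1000
After event 1: A_seq=1000 A_ack=200 B_seq=490 B_ack=1000
After event 2: A_seq=1148 A_ack=200 B_seq=490 B_ack=1148
After event 3: A_seq=1148 A_ack=490 B_seq=490 B_ack=1148
After event 4: A_seq=1148 A_ack=536 B_seq=536 B_ack=1148

1148 536 536 1148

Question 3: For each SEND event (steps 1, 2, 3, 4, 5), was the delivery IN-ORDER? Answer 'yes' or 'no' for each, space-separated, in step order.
Step 1: SEND seq=375 -> out-of-order
Step 2: SEND seq=1000 -> in-order
Step 3: SEND seq=200 -> in-order
Step 4: SEND seq=490 -> in-order
Step 5: SEND seq=1148 -> in-order

Answer: no yes yes yes yes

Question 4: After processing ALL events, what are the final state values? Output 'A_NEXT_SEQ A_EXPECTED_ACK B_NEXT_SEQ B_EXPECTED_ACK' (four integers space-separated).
After event 0: A_seq=1000 A_ack=200 B_seq=375 B_ack=1000
After event 1: A_seq=1000 A_ack=200 B_seq=490 B_ack=1000
After event 2: A_seq=1148 A_ack=200 B_seq=490 B_ack=1148
After event 3: A_seq=1148 A_ack=490 B_seq=490 B_ack=1148
After event 4: A_seq=1148 A_ack=536 B_seq=536 B_ack=1148
After event 5: A_seq=1320 A_ack=536 B_seq=536 B_ack=1320

Answer: 1320 536 536 1320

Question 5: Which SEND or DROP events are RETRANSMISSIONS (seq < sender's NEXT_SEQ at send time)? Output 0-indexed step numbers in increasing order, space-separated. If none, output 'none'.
Answer: 3

Derivation:
Step 0: DROP seq=200 -> fresh
Step 1: SEND seq=375 -> fresh
Step 2: SEND seq=1000 -> fresh
Step 3: SEND seq=200 -> retransmit
Step 4: SEND seq=490 -> fresh
Step 5: SEND seq=1148 -> fresh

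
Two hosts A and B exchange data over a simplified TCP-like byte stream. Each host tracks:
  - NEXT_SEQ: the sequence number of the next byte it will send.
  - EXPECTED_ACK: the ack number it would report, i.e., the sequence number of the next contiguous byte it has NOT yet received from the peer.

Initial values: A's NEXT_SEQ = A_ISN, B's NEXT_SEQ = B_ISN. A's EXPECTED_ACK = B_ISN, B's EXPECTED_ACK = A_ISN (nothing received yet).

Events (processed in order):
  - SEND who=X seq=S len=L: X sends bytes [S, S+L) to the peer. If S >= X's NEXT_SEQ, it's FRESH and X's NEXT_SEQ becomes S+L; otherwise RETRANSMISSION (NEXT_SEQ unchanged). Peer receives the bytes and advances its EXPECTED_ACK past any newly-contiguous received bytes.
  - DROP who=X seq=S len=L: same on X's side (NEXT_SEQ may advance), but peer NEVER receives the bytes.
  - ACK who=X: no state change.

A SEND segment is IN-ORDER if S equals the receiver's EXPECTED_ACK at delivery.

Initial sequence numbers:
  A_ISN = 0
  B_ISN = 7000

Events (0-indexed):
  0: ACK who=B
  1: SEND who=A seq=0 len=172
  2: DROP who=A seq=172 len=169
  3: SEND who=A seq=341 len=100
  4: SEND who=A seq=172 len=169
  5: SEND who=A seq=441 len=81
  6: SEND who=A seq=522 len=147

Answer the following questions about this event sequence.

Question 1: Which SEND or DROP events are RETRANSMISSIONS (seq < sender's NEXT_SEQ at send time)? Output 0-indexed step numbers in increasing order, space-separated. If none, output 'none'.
Answer: 4

Derivation:
Step 1: SEND seq=0 -> fresh
Step 2: DROP seq=172 -> fresh
Step 3: SEND seq=341 -> fresh
Step 4: SEND seq=172 -> retransmit
Step 5: SEND seq=441 -> fresh
Step 6: SEND seq=522 -> fresh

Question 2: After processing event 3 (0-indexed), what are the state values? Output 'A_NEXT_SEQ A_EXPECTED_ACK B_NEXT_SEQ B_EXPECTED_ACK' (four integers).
After event 0: A_seq=0 A_ack=7000 B_seq=7000 B_ack=0
After event 1: A_seq=172 A_ack=7000 B_seq=7000 B_ack=172
After event 2: A_seq=341 A_ack=7000 B_seq=7000 B_ack=172
After event 3: A_seq=441 A_ack=7000 B_seq=7000 B_ack=172

441 7000 7000 172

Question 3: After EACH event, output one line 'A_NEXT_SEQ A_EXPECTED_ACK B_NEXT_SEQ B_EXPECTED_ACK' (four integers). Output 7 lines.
0 7000 7000 0
172 7000 7000 172
341 7000 7000 172
441 7000 7000 172
441 7000 7000 441
522 7000 7000 522
669 7000 7000 669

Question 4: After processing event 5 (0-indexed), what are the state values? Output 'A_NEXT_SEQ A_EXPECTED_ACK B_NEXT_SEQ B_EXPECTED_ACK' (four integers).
After event 0: A_seq=0 A_ack=7000 B_seq=7000 B_ack=0
After event 1: A_seq=172 A_ack=7000 B_seq=7000 B_ack=172
After event 2: A_seq=341 A_ack=7000 B_seq=7000 B_ack=172
After event 3: A_seq=441 A_ack=7000 B_seq=7000 B_ack=172
After event 4: A_seq=441 A_ack=7000 B_seq=7000 B_ack=441
After event 5: A_seq=522 A_ack=7000 B_seq=7000 B_ack=522

522 7000 7000 522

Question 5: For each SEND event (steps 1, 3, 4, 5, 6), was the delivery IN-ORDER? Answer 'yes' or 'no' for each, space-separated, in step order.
Step 1: SEND seq=0 -> in-order
Step 3: SEND seq=341 -> out-of-order
Step 4: SEND seq=172 -> in-order
Step 5: SEND seq=441 -> in-order
Step 6: SEND seq=522 -> in-order

Answer: yes no yes yes yes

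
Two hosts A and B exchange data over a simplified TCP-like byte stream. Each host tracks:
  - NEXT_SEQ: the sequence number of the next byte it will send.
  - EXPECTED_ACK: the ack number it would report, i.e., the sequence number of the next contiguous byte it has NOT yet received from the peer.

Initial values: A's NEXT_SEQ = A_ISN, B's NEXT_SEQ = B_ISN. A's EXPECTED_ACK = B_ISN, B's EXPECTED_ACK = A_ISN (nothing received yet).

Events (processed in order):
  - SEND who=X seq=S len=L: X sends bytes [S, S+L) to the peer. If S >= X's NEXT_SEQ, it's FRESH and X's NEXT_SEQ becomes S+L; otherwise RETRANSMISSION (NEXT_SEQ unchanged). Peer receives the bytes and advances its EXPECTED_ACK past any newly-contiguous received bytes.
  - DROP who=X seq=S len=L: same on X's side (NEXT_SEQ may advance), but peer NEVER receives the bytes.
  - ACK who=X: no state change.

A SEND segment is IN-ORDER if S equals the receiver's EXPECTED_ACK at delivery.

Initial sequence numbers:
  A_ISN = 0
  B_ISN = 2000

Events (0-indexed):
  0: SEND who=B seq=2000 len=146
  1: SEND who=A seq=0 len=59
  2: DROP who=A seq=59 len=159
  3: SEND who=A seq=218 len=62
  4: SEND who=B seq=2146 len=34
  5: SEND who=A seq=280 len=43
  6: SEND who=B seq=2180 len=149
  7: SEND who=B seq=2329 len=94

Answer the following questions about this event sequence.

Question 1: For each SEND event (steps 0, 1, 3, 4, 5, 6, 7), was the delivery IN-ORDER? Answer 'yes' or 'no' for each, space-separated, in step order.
Answer: yes yes no yes no yes yes

Derivation:
Step 0: SEND seq=2000 -> in-order
Step 1: SEND seq=0 -> in-order
Step 3: SEND seq=218 -> out-of-order
Step 4: SEND seq=2146 -> in-order
Step 5: SEND seq=280 -> out-of-order
Step 6: SEND seq=2180 -> in-order
Step 7: SEND seq=2329 -> in-order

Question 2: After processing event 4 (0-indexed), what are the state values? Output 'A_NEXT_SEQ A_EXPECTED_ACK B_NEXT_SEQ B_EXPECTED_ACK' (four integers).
After event 0: A_seq=0 A_ack=2146 B_seq=2146 B_ack=0
After event 1: A_seq=59 A_ack=2146 B_seq=2146 B_ack=59
After event 2: A_seq=218 A_ack=2146 B_seq=2146 B_ack=59
After event 3: A_seq=280 A_ack=2146 B_seq=2146 B_ack=59
After event 4: A_seq=280 A_ack=2180 B_seq=2180 B_ack=59

280 2180 2180 59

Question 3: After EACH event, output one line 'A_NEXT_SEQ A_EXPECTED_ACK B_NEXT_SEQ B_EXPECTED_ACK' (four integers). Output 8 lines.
0 2146 2146 0
59 2146 2146 59
218 2146 2146 59
280 2146 2146 59
280 2180 2180 59
323 2180 2180 59
323 2329 2329 59
323 2423 2423 59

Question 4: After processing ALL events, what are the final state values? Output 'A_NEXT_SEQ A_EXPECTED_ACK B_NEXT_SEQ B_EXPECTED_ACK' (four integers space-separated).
After event 0: A_seq=0 A_ack=2146 B_seq=2146 B_ack=0
After event 1: A_seq=59 A_ack=2146 B_seq=2146 B_ack=59
After event 2: A_seq=218 A_ack=2146 B_seq=2146 B_ack=59
After event 3: A_seq=280 A_ack=2146 B_seq=2146 B_ack=59
After event 4: A_seq=280 A_ack=2180 B_seq=2180 B_ack=59
After event 5: A_seq=323 A_ack=2180 B_seq=2180 B_ack=59
After event 6: A_seq=323 A_ack=2329 B_seq=2329 B_ack=59
After event 7: A_seq=323 A_ack=2423 B_seq=2423 B_ack=59

Answer: 323 2423 2423 59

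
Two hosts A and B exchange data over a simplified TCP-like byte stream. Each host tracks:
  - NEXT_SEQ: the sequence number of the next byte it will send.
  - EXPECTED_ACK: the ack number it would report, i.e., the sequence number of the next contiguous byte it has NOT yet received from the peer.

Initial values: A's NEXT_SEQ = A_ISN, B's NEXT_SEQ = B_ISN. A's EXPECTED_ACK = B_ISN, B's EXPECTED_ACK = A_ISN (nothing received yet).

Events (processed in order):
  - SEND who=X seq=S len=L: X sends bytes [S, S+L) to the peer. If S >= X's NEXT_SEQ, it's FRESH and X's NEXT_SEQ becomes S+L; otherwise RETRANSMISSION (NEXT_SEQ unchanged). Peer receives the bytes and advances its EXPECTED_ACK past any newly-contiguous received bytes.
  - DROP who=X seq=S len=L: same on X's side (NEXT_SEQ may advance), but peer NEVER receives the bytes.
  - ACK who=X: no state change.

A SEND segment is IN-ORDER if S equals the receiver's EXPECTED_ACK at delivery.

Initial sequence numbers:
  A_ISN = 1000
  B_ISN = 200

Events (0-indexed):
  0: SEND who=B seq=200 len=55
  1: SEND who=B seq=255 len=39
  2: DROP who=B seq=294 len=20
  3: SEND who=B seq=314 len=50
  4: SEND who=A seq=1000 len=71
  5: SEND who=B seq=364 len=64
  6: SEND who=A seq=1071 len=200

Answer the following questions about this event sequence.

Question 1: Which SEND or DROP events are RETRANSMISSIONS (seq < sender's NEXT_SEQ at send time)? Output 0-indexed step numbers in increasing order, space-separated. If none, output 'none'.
Step 0: SEND seq=200 -> fresh
Step 1: SEND seq=255 -> fresh
Step 2: DROP seq=294 -> fresh
Step 3: SEND seq=314 -> fresh
Step 4: SEND seq=1000 -> fresh
Step 5: SEND seq=364 -> fresh
Step 6: SEND seq=1071 -> fresh

Answer: none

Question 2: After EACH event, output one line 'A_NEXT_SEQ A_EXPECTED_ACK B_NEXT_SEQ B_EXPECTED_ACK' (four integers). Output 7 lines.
1000 255 255 1000
1000 294 294 1000
1000 294 314 1000
1000 294 364 1000
1071 294 364 1071
1071 294 428 1071
1271 294 428 1271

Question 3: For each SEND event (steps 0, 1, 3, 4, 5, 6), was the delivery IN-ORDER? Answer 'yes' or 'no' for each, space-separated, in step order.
Answer: yes yes no yes no yes

Derivation:
Step 0: SEND seq=200 -> in-order
Step 1: SEND seq=255 -> in-order
Step 3: SEND seq=314 -> out-of-order
Step 4: SEND seq=1000 -> in-order
Step 5: SEND seq=364 -> out-of-order
Step 6: SEND seq=1071 -> in-order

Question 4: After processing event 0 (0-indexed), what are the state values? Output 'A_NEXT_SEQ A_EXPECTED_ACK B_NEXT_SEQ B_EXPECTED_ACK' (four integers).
After event 0: A_seq=1000 A_ack=255 B_seq=255 B_ack=1000

1000 255 255 1000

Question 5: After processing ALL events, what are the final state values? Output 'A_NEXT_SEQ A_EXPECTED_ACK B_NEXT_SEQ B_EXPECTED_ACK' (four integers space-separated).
Answer: 1271 294 428 1271

Derivation:
After event 0: A_seq=1000 A_ack=255 B_seq=255 B_ack=1000
After event 1: A_seq=1000 A_ack=294 B_seq=294 B_ack=1000
After event 2: A_seq=1000 A_ack=294 B_seq=314 B_ack=1000
After event 3: A_seq=1000 A_ack=294 B_seq=364 B_ack=1000
After event 4: A_seq=1071 A_ack=294 B_seq=364 B_ack=1071
After event 5: A_seq=1071 A_ack=294 B_seq=428 B_ack=1071
After event 6: A_seq=1271 A_ack=294 B_seq=428 B_ack=1271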